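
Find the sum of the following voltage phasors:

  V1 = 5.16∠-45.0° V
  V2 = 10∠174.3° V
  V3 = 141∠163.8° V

Step 1 — Convert each phasor to rectangular form:
  V1 = 5.16·(cos(-45.0°) + j·sin(-45.0°)) = 3.649 - j3.649 V
  V2 = 10·(cos(174.3°) + j·sin(174.3°)) = -9.951 + j0.9932 V
  V3 = 141·(cos(163.8°) + j·sin(163.8°)) = -135.4 + j39.34 V
Step 2 — Sum components: V_total = -141.7 + j36.68 V.
Step 3 — Convert to polar: |V_total| = 146.4 V, ∠V_total = 165.5°.

V_total = 146.4∠165.5° V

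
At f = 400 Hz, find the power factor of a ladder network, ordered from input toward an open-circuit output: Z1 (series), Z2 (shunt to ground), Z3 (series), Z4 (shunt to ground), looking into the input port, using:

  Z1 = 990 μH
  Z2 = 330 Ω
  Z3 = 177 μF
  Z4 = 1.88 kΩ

Step 1 — Angular frequency: ω = 2π·f = 2π·400 = 2513 rad/s.
Step 2 — Component impedances:
  Z1: Z = jωL = j·2513·0.00099 = 0 + j2.488 Ω
  Z2: Z = R = 330 Ω
  Z3: Z = 1/(jωC) = -j/(ω·C) = 0 - j2.248 Ω
  Z4: Z = R = 1880 Ω
Step 3 — Ladder network (open output): work backward from the far end, alternating series and parallel combinations. Z_in = 280.7 + j2.438 Ω = 280.7∠0.5° Ω.
Step 4 — Power factor: PF = cos(φ) = Re(Z)/|Z| = 280.7/280.7 = 1.
Step 5 — Type: Im(Z) = 2.438 ⇒ lagging (phase φ = 0.5°).

PF = 1 (lagging, φ = 0.5°)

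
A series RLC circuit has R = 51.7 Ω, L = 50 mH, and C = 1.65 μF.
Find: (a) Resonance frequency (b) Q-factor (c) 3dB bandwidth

Step 1 — Resonance: ω₀ = 1/√(LC) = 1/√(0.05·1.65e-06) = 3482 rad/s.
Step 2 — f₀ = ω₀/(2π) = 554.1 Hz.
Step 3 — Series Q: Q = ω₀L/R = 3482·0.05/51.7 = 3.367.
Step 4 — Bandwidth: Δω = ω₀/Q = 1034 rad/s; BW = Δω/(2π) = 164.6 Hz.

(a) f₀ = 554.1 Hz  (b) Q = 3.367  (c) BW = 164.6 Hz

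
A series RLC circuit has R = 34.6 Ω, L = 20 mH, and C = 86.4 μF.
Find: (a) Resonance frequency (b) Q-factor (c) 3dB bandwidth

Step 1 — Resonance: ω₀ = 1/√(LC) = 1/√(0.02·8.64e-05) = 760.7 rad/s.
Step 2 — f₀ = ω₀/(2π) = 121.1 Hz.
Step 3 — Series Q: Q = ω₀L/R = 760.7·0.02/34.6 = 0.4397.
Step 4 — Bandwidth: Δω = ω₀/Q = 1730 rad/s; BW = Δω/(2π) = 275.3 Hz.

(a) f₀ = 121.1 Hz  (b) Q = 0.4397  (c) BW = 275.3 Hz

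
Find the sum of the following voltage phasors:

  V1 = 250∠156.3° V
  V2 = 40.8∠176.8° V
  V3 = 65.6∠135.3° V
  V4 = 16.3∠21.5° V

Step 1 — Convert each phasor to rectangular form:
  V1 = 250·(cos(156.3°) + j·sin(156.3°)) = -228.9 + j100.5 V
  V2 = 40.8·(cos(176.8°) + j·sin(176.8°)) = -40.74 + j2.278 V
  V3 = 65.6·(cos(135.3°) + j·sin(135.3°)) = -46.63 + j46.14 V
  V4 = 16.3·(cos(21.5°) + j·sin(21.5°)) = 15.17 + j5.974 V
Step 2 — Sum components: V_total = -301.1 + j154.9 V.
Step 3 — Convert to polar: |V_total| = 338.6 V, ∠V_total = 152.8°.

V_total = 338.6∠152.8° V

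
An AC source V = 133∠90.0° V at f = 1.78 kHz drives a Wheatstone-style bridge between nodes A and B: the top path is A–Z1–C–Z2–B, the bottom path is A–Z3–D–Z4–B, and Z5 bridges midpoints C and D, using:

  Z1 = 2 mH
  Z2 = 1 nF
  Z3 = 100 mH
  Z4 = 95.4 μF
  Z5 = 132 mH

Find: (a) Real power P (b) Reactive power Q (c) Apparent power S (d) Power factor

Step 1 — Angular frequency: ω = 2π·f = 2π·1780 = 1.118e+04 rad/s.
Step 2 — Component impedances:
  Z1: Z = jωL = j·1.118e+04·0.002 = 0 + j22.37 Ω
  Z2: Z = 1/(jωC) = -j/(ω·C) = 0 - j8.941e+04 Ω
  Z3: Z = jωL = j·1.118e+04·0.1 = 0 + j1118 Ω
  Z4: Z = 1/(jωC) = -j/(ω·C) = 0 - j0.9372 Ω
  Z5: Z = jωL = j·1.118e+04·0.132 = 0 + j1476 Ω
Step 3 — Bridge requires nodal analysis (the Z5 bridge couples midpoints C and D, so the two paths cannot be reduced to a simple series/parallel combination). Setting node B to ground and injecting 1 A at node A, the 3-node admittance system at A, C, D solves to V_A = Z_AB = 0 + j644 Ω = 644∠90.0° Ω.
Step 4 — Source phasor: V = 133∠90.0° V = 0 + j133 V.
Step 5 — Current: I = V / Z = 0.2065 A = 0.2065∠-0.0° A.
Step 6 — Complex power: S = V·I* = 0 + j27.47 VA.
Step 7 — Real power: P = Re(S) = 0 W.
Step 8 — Reactive power: Q = Im(S) = 27.47 VAR.
Step 9 — Apparent power: |S| = 27.47 VA.
Step 10 — Power factor: PF = P/|S| = 0 (lagging).

(a) P = 0 W  (b) Q = 27.47 VAR  (c) S = 27.47 VA  (d) PF = 0 (lagging)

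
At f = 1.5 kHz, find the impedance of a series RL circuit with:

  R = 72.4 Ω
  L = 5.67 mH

Step 1 — Angular frequency: ω = 2π·f = 2π·1500 = 9425 rad/s.
Step 2 — Component impedances:
  R: Z = R = 72.4 Ω
  L: Z = jωL = j·9425·0.00567 = 0 + j53.44 Ω
Step 3 — Series combination: Z_total = R + L = 72.4 + j53.44 Ω = 89.99∠36.4° Ω.

Z = 72.4 + j53.44 Ω = 89.99∠36.4° Ω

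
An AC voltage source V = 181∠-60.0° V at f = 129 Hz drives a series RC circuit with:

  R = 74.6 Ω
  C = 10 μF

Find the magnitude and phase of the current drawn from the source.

Step 1 — Angular frequency: ω = 2π·f = 2π·129 = 810.5 rad/s.
Step 2 — Component impedances:
  R: Z = R = 74.6 Ω
  C: Z = 1/(jωC) = -j/(ω·C) = 0 - j123.4 Ω
Step 3 — Series combination: Z_total = R + C = 74.6 - j123.4 Ω = 144.2∠-58.8° Ω.
Step 4 — Source phasor: V = 181∠-60.0° V = 90.5 - j156.8 V.
Step 5 — Ohm's law: I = V / Z_total = (90.5 - j156.8) / (74.6 - j123.4) = 1.255 - j0.0254 A.
Step 6 — Convert to polar: |I| = 1.255 A, ∠I = -1.2°.

I = 1.255∠-1.2° A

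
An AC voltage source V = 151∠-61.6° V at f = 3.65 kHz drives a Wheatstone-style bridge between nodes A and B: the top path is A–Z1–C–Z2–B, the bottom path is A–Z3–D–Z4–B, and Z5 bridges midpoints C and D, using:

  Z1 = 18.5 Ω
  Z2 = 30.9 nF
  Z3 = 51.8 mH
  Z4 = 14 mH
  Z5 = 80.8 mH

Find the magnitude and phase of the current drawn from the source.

Step 1 — Angular frequency: ω = 2π·f = 2π·3650 = 2.293e+04 rad/s.
Step 2 — Component impedances:
  Z1: Z = R = 18.5 Ω
  Z2: Z = 1/(jωC) = -j/(ω·C) = 0 - j1411 Ω
  Z3: Z = jωL = j·2.293e+04·0.0518 = 0 + j1188 Ω
  Z4: Z = jωL = j·2.293e+04·0.014 = 0 + j321.1 Ω
  Z5: Z = jωL = j·2.293e+04·0.0808 = 0 + j1853 Ω
Step 3 — Bridge requires nodal analysis (the Z5 bridge couples midpoints C and D, so the two paths cannot be reduced to a simple series/parallel combination). Setting node B to ground and injecting 1 A at node A, the 3-node admittance system at A, C, D solves to V_A = Z_AB = 33.62 + j4027 Ω = 4027∠89.5° Ω.
Step 4 — Source phasor: V = 151∠-61.6° V = 71.82 - j132.8 V.
Step 5 — Ohm's law: I = V / Z_total = (71.82 - j132.8) / (33.62 + j4027) = -0.03284 - j0.01811 A.
Step 6 — Convert to polar: |I| = 0.0375 A, ∠I = -151.1°.

I = 0.0375∠-151.1° A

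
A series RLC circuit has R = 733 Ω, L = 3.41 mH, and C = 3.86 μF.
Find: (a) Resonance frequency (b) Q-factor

Step 1 — Resonance condition Im(Z)=0 gives ω₀ = 1/√(LC).
Step 2 — ω₀ = 1/√(0.00341·3.86e-06) = 8716 rad/s.
Step 3 — f₀ = ω₀/(2π) = 1387 Hz.
Step 4 — Series Q: Q = ω₀L/R = 8716·0.00341/733 = 0.04055.

(a) f₀ = 1387 Hz  (b) Q = 0.04055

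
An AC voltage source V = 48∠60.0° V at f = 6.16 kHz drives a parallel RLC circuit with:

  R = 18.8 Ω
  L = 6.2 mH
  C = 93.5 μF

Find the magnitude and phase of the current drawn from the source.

Step 1 — Angular frequency: ω = 2π·f = 2π·6160 = 3.87e+04 rad/s.
Step 2 — Component impedances:
  R: Z = R = 18.8 Ω
  L: Z = jωL = j·3.87e+04·0.0062 = 0 + j240 Ω
  C: Z = 1/(jωC) = -j/(ω·C) = 0 - j0.2763 Ω
Step 3 — Parallel combination: 1/Z_total = 1/R + 1/L + 1/C; Z_total = 0.00407 - j0.2766 Ω = 0.2766∠-89.2° Ω.
Step 4 — Source phasor: V = 48∠60.0° V = 24 + j41.57 V.
Step 5 — Ohm's law: I = V / Z_total = (24 + j41.57) / (0.00407 - j0.2766) = -149 + j88.96 A.
Step 6 — Convert to polar: |I| = 173.5 A, ∠I = 149.2°.

I = 173.5∠149.2° A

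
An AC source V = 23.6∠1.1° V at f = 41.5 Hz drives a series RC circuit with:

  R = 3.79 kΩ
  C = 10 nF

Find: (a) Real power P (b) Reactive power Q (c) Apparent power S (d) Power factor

Step 1 — Angular frequency: ω = 2π·f = 2π·41.5 = 260.8 rad/s.
Step 2 — Component impedances:
  R: Z = R = 3790 Ω
  C: Z = 1/(jωC) = -j/(ω·C) = 0 - j3.835e+05 Ω
Step 3 — Series combination: Z_total = R + C = 3790 - j3.835e+05 Ω = 3.835e+05∠-89.4° Ω.
Step 4 — Source phasor: V = 23.6∠1.1° V = 23.6 + j0.4531 V.
Step 5 — Current: I = V / Z = -5.733e-07 + j6.153e-05 A = 6.153e-05∠90.5° A.
Step 6 — Complex power: S = V·I* = 1.435e-05 - j0.001452 VA.
Step 7 — Real power: P = Re(S) = 1.435e-05 W.
Step 8 — Reactive power: Q = Im(S) = -0.001452 VAR.
Step 9 — Apparent power: |S| = 0.001452 VA.
Step 10 — Power factor: PF = P/|S| = 0.009882 (leading).

(a) P = 1.435e-05 W  (b) Q = -0.001452 VAR  (c) S = 0.001452 VA  (d) PF = 0.009882 (leading)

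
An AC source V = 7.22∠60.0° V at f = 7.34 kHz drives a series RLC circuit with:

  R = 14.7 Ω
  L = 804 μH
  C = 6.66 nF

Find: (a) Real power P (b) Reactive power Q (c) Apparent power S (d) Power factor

Step 1 — Angular frequency: ω = 2π·f = 2π·7340 = 4.612e+04 rad/s.
Step 2 — Component impedances:
  R: Z = R = 14.7 Ω
  L: Z = jωL = j·4.612e+04·0.000804 = 0 + j37.08 Ω
  C: Z = 1/(jωC) = -j/(ω·C) = 0 - j3256 Ω
Step 3 — Series combination: Z_total = R + L + C = 14.7 - j3219 Ω = 3219∠-89.7° Ω.
Step 4 — Source phasor: V = 7.22∠60.0° V = 3.61 + j6.253 V.
Step 5 — Current: I = V / Z = -0.001937 + j0.00113 A = 0.002243∠149.7° A.
Step 6 — Complex power: S = V·I* = 7.397e-05 - j0.0162 VA.
Step 7 — Real power: P = Re(S) = 7.397e-05 W.
Step 8 — Reactive power: Q = Im(S) = -0.0162 VAR.
Step 9 — Apparent power: |S| = 0.0162 VA.
Step 10 — Power factor: PF = P/|S| = 0.004567 (leading).

(a) P = 7.397e-05 W  (b) Q = -0.0162 VAR  (c) S = 0.0162 VA  (d) PF = 0.004567 (leading)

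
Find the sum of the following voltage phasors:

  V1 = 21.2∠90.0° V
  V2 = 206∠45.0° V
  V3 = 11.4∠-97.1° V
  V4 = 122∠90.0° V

Step 1 — Convert each phasor to rectangular form:
  V1 = 21.2·(cos(90.0°) + j·sin(90.0°)) = 0 + j21.2 V
  V2 = 206·(cos(45.0°) + j·sin(45.0°)) = 145.7 + j145.7 V
  V3 = 11.4·(cos(-97.1°) + j·sin(-97.1°)) = -1.409 - j11.31 V
  V4 = 122·(cos(90.0°) + j·sin(90.0°)) = 0 + j122 V
Step 2 — Sum components: V_total = 144.3 + j277.6 V.
Step 3 — Convert to polar: |V_total| = 312.8 V, ∠V_total = 62.5°.

V_total = 312.8∠62.5° V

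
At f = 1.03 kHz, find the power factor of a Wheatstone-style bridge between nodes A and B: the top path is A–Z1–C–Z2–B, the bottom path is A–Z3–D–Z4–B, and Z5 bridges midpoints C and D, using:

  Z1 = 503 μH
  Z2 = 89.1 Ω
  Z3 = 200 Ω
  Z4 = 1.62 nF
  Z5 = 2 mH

Step 1 — Angular frequency: ω = 2π·f = 2π·1030 = 6472 rad/s.
Step 2 — Component impedances:
  Z1: Z = jωL = j·6472·0.000503 = 0 + j3.255 Ω
  Z2: Z = R = 89.1 Ω
  Z3: Z = R = 200 Ω
  Z4: Z = 1/(jωC) = -j/(ω·C) = 0 - j9.538e+04 Ω
  Z5: Z = jωL = j·6472·0.002 = 0 + j12.94 Ω
Step 3 — Bridge requires nodal analysis (the Z5 bridge couples midpoints C and D, so the two paths cannot be reduced to a simple series/parallel combination). Setting node B to ground and injecting 1 A at node A, the 3-node admittance system at A, C, D solves to V_A = Z_AB = 89.15 + j3.168 Ω = 89.21∠2.0° Ω.
Step 4 — Power factor: PF = cos(φ) = Re(Z)/|Z| = 89.153/89.209 = 0.9994.
Step 5 — Type: Im(Z) = 3.168 ⇒ lagging (phase φ = 2.0°).

PF = 0.9994 (lagging, φ = 2.0°)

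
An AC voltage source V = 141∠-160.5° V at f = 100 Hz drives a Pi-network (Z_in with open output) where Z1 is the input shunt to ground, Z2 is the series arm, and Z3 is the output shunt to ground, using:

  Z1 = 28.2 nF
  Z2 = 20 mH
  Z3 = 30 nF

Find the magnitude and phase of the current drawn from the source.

Step 1 — Angular frequency: ω = 2π·f = 2π·100 = 628.3 rad/s.
Step 2 — Component impedances:
  Z1: Z = 1/(jωC) = -j/(ω·C) = 0 - j5.644e+04 Ω
  Z2: Z = jωL = j·628.3·0.02 = 0 + j12.57 Ω
  Z3: Z = 1/(jωC) = -j/(ω·C) = 0 - j5.305e+04 Ω
Step 3 — With open output, the series arm Z2 and the output shunt Z3 appear in series to ground: Z2 + Z3 = 0 - j5.304e+04 Ω.
Step 4 — Parallel with input shunt Z1: Z_in = Z1 || (Z2 + Z3) = 0 - j2.734e+04 Ω = 2.734e+04∠-90.0° Ω.
Step 5 — Source phasor: V = 141∠-160.5° V = -132.9 - j47.07 V.
Step 6 — Ohm's law: I = V / Z_total = (-132.9 - j47.07) / (0 - j2.734e+04) = 0.001721 - j0.004861 A.
Step 7 — Convert to polar: |I| = 0.005157 A, ∠I = -70.5°.

I = 0.005157∠-70.5° A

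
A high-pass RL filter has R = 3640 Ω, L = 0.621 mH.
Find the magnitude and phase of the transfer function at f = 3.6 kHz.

Step 1 — Angular frequency: ω = 2π·3600 = 2.262e+04 rad/s.
Step 2 — Transfer function: H(jω) = jωL/(R + jωL).
Step 3 — Numerator jωL = j·14.05; denominator R + jωL = 3640 + j14.05.
Step 4 — H = 1.489e-05 + j0.003859.
Step 5 — Magnitude: |H| = 0.003859 (-48.3 dB); phase: φ = 89.8°.

|H| = 0.003859 (-48.3 dB), φ = 89.8°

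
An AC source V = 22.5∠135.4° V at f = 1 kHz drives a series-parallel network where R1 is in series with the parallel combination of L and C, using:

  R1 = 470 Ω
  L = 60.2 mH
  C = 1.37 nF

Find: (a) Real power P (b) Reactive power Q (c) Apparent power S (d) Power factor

Step 1 — Angular frequency: ω = 2π·f = 2π·1000 = 6283 rad/s.
Step 2 — Component impedances:
  R1: Z = R = 470 Ω
  L: Z = jωL = j·6283·0.0602 = 0 + j378.2 Ω
  C: Z = 1/(jωC) = -j/(ω·C) = 0 - j1.162e+05 Ω
Step 3 — Parallel branch: L || C = 1/(1/L + 1/C) = 0 + j379.5 Ω.
Step 4 — Series with R1: Z_total = R1 + (L || C) = 470 + j379.5 Ω = 604.1∠38.9° Ω.
Step 5 — Source phasor: V = 22.5∠135.4° V = -16.02 + j15.8 V.
Step 6 — Current: I = V / Z = -0.004205 + j0.03701 A = 0.03725∠96.5° A.
Step 7 — Complex power: S = V·I* = 0.652 + j0.5265 VA.
Step 8 — Real power: P = Re(S) = 0.652 W.
Step 9 — Reactive power: Q = Im(S) = 0.5265 VAR.
Step 10 — Apparent power: |S| = 0.8381 VA.
Step 11 — Power factor: PF = P/|S| = 0.778 (lagging).

(a) P = 0.652 W  (b) Q = 0.5265 VAR  (c) S = 0.8381 VA  (d) PF = 0.778 (lagging)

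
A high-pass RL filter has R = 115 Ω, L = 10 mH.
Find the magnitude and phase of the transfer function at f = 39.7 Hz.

Step 1 — Angular frequency: ω = 2π·39.7 = 249.4 rad/s.
Step 2 — Transfer function: H(jω) = jωL/(R + jωL).
Step 3 — Numerator jωL = j·2.494; denominator R + jωL = 115 + j2.494.
Step 4 — H = 0.0004703 + j0.02168.
Step 5 — Magnitude: |H| = 0.02169 (-33.3 dB); phase: φ = 88.8°.

|H| = 0.02169 (-33.3 dB), φ = 88.8°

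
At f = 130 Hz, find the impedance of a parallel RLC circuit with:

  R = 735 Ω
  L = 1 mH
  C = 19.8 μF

Step 1 — Angular frequency: ω = 2π·f = 2π·130 = 816.8 rad/s.
Step 2 — Component impedances:
  R: Z = R = 735 Ω
  L: Z = jωL = j·816.8·0.001 = 0 + j0.8168 Ω
  C: Z = 1/(jωC) = -j/(ω·C) = 0 - j61.83 Ω
Step 3 — Parallel combination: 1/Z_total = 1/R + 1/L + 1/C; Z_total = 0.0009322 + j0.8277 Ω = 0.8277∠89.9° Ω.

Z = 0.0009322 + j0.8277 Ω = 0.8277∠89.9° Ω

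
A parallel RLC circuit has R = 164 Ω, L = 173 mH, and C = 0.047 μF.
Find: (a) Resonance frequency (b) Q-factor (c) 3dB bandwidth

Step 1 — Resonance: ω₀ = 1/√(LC) = 1/√(0.173·4.7e-08) = 1.109e+04 rad/s.
Step 2 — f₀ = ω₀/(2π) = 1765 Hz.
Step 3 — Parallel Q: Q = R/(ω₀L) = 164/(1.109e+04·0.173) = 0.08548.
Step 4 — Bandwidth: Δω = ω₀/Q = 1.297e+05 rad/s; BW = Δω/(2π) = 2.065e+04 Hz.

(a) f₀ = 1765 Hz  (b) Q = 0.08548  (c) BW = 2.065e+04 Hz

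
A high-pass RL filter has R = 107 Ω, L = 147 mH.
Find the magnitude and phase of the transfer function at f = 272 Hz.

Step 1 — Angular frequency: ω = 2π·272 = 1709 rad/s.
Step 2 — Transfer function: H(jω) = jωL/(R + jωL).
Step 3 — Numerator jωL = j·251.2; denominator R + jωL = 107 + j251.2.
Step 4 — H = 0.8465 + j0.3605.
Step 5 — Magnitude: |H| = 0.92 (-0.7 dB); phase: φ = 23.1°.

|H| = 0.92 (-0.7 dB), φ = 23.1°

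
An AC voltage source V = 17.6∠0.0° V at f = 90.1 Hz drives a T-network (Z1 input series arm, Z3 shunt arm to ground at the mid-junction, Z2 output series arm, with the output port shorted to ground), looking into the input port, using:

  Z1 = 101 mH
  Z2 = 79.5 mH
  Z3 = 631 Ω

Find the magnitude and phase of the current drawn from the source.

Step 1 — Angular frequency: ω = 2π·f = 2π·90.1 = 566.1 rad/s.
Step 2 — Component impedances:
  Z1: Z = jωL = j·566.1·0.101 = 0 + j57.18 Ω
  Z2: Z = jωL = j·566.1·0.0795 = 0 + j45.01 Ω
  Z3: Z = R = 631 Ω
Step 3 — With the output port shorted to ground, the output series arm Z2 runs from the junction to ground; the shunt arm Z3 also runs from the junction to ground. They appear in parallel: Z3 || Z2 = 3.194 + j44.78 Ω.
Step 4 — Series with input arm Z1: Z_in = Z1 + (Z3 || Z2) = 3.194 + j102 Ω = 102∠88.2° Ω.
Step 5 — Source phasor: V = 17.6∠0.0° V = 17.6 V.
Step 6 — Ohm's law: I = V / Z_total = (17.6) / (3.194 + j102) = 0.005402 - j0.1725 A.
Step 7 — Convert to polar: |I| = 0.1725 A, ∠I = -88.2°.

I = 0.1725∠-88.2° A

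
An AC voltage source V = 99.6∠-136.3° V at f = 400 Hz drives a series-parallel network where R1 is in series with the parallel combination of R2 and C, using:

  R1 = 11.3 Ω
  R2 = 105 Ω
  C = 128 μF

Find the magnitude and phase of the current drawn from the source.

Step 1 — Angular frequency: ω = 2π·f = 2π·400 = 2513 rad/s.
Step 2 — Component impedances:
  R1: Z = R = 11.3 Ω
  R2: Z = R = 105 Ω
  C: Z = 1/(jωC) = -j/(ω·C) = 0 - j3.108 Ω
Step 3 — Parallel branch: R2 || C = 1/(1/R2 + 1/C) = 0.09195 - j3.106 Ω.
Step 4 — Series with R1: Z_total = R1 + (R2 || C) = 11.39 - j3.106 Ω = 11.81∠-15.2° Ω.
Step 5 — Source phasor: V = 99.6∠-136.3° V = -72.01 - j68.81 V.
Step 6 — Ohm's law: I = V / Z_total = (-72.01 - j68.81) / (11.39 - j3.106) = -4.351 - j7.227 A.
Step 7 — Convert to polar: |I| = 8.435 A, ∠I = -121.1°.

I = 8.435∠-121.1° A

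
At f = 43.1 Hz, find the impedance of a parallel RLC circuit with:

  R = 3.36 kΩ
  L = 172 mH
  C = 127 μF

Step 1 — Angular frequency: ω = 2π·f = 2π·43.1 = 270.8 rad/s.
Step 2 — Component impedances:
  R: Z = R = 3360 Ω
  L: Z = jωL = j·270.8·0.172 = 0 + j46.58 Ω
  C: Z = 1/(jωC) = -j/(ω·C) = 0 - j29.08 Ω
Step 3 — Parallel combination: 1/Z_total = 1/R + 1/L + 1/C; Z_total = 1.781 - j77.34 Ω = 77.36∠-88.7° Ω.

Z = 1.781 - j77.34 Ω = 77.36∠-88.7° Ω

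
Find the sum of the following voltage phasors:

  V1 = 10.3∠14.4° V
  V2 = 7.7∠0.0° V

Step 1 — Convert each phasor to rectangular form:
  V1 = 10.3·(cos(14.4°) + j·sin(14.4°)) = 9.976 + j2.562 V
  V2 = 7.7·(cos(0.0°) + j·sin(0.0°)) = 7.7 V
Step 2 — Sum components: V_total = 17.68 + j2.562 V.
Step 3 — Convert to polar: |V_total| = 17.86 V, ∠V_total = 8.2°.

V_total = 17.86∠8.2° V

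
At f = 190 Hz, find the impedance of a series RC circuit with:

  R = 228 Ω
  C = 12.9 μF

Step 1 — Angular frequency: ω = 2π·f = 2π·190 = 1194 rad/s.
Step 2 — Component impedances:
  R: Z = R = 228 Ω
  C: Z = 1/(jωC) = -j/(ω·C) = 0 - j64.93 Ω
Step 3 — Series combination: Z_total = R + C = 228 - j64.93 Ω = 237.1∠-15.9° Ω.

Z = 228 - j64.93 Ω = 237.1∠-15.9° Ω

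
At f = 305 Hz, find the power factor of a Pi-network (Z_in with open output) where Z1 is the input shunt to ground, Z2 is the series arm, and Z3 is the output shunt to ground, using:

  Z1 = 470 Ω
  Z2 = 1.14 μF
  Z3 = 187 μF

Step 1 — Angular frequency: ω = 2π·f = 2π·305 = 1916 rad/s.
Step 2 — Component impedances:
  Z1: Z = R = 470 Ω
  Z2: Z = 1/(jωC) = -j/(ω·C) = 0 - j457.7 Ω
  Z3: Z = 1/(jωC) = -j/(ω·C) = 0 - j2.79 Ω
Step 3 — With open output, the series arm Z2 and the output shunt Z3 appear in series to ground: Z2 + Z3 = 0 - j460.5 Ω.
Step 4 — Parallel with input shunt Z1: Z_in = Z1 || (Z2 + Z3) = 230.2 - j235 Ω = 328.9∠-45.6° Ω.
Step 5 — Power factor: PF = cos(φ) = Re(Z)/|Z| = 230.2/328.9 = 0.6999.
Step 6 — Type: Im(Z) = -235 ⇒ leading (phase φ = -45.6°).

PF = 0.6999 (leading, φ = -45.6°)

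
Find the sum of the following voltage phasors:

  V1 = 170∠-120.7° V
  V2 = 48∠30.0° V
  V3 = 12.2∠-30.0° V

Step 1 — Convert each phasor to rectangular form:
  V1 = 170·(cos(-120.7°) + j·sin(-120.7°)) = -86.79 - j146.2 V
  V2 = 48·(cos(30.0°) + j·sin(30.0°)) = 41.57 + j24 V
  V3 = 12.2·(cos(-30.0°) + j·sin(-30.0°)) = 10.57 - j6.1 V
Step 2 — Sum components: V_total = -34.66 - j128.3 V.
Step 3 — Convert to polar: |V_total| = 132.9 V, ∠V_total = -105.1°.

V_total = 132.9∠-105.1° V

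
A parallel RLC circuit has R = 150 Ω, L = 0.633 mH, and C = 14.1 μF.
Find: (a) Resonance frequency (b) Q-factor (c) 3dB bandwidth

Step 1 — Resonance: ω₀ = 1/√(LC) = 1/√(0.000633·1.41e-05) = 1.058e+04 rad/s.
Step 2 — f₀ = ω₀/(2π) = 1685 Hz.
Step 3 — Parallel Q: Q = R/(ω₀L) = 150/(1.058e+04·0.000633) = 22.39.
Step 4 — Bandwidth: Δω = ω₀/Q = 472.8 rad/s; BW = Δω/(2π) = 75.25 Hz.

(a) f₀ = 1685 Hz  (b) Q = 22.39  (c) BW = 75.25 Hz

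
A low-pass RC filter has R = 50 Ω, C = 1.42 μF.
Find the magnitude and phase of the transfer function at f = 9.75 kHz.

Step 1 — Angular frequency: ω = 2π·9750 = 6.126e+04 rad/s.
Step 2 — Transfer function: H(jω) = 1/(1 + jωRC).
Step 3 — Denominator: 1 + jωRC = 1 + j·6.126e+04·50·1.42e-06 = 1 + j4.35.
Step 4 — H = 0.0502 - j0.2184.
Step 5 — Magnitude: |H| = 0.2241 (-13.0 dB); phase: φ = -77.1°.

|H| = 0.2241 (-13.0 dB), φ = -77.1°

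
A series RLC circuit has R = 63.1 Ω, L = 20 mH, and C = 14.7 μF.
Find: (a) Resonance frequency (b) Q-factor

Step 1 — Resonance condition Im(Z)=0 gives ω₀ = 1/√(LC).
Step 2 — ω₀ = 1/√(0.02·1.47e-05) = 1844 rad/s.
Step 3 — f₀ = ω₀/(2π) = 293.5 Hz.
Step 4 — Series Q: Q = ω₀L/R = 1844·0.02/63.1 = 0.5846.

(a) f₀ = 293.5 Hz  (b) Q = 0.5846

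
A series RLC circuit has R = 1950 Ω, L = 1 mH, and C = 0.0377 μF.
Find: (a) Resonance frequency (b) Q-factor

Step 1 — Resonance condition Im(Z)=0 gives ω₀ = 1/√(LC).
Step 2 — ω₀ = 1/√(0.001·3.77e-08) = 1.629e+05 rad/s.
Step 3 — f₀ = ω₀/(2π) = 2.592e+04 Hz.
Step 4 — Series Q: Q = ω₀L/R = 1.629e+05·0.001/1950 = 0.08352.

(a) f₀ = 2.592e+04 Hz  (b) Q = 0.08352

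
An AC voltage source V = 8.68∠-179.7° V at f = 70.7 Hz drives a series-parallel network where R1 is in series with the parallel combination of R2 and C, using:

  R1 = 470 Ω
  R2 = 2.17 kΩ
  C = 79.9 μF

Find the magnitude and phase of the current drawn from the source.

Step 1 — Angular frequency: ω = 2π·f = 2π·70.7 = 444.2 rad/s.
Step 2 — Component impedances:
  R1: Z = R = 470 Ω
  R2: Z = R = 2170 Ω
  C: Z = 1/(jωC) = -j/(ω·C) = 0 - j28.17 Ω
Step 3 — Parallel branch: R2 || C = 1/(1/R2 + 1/C) = 0.3657 - j28.17 Ω.
Step 4 — Series with R1: Z_total = R1 + (R2 || C) = 470.4 - j28.17 Ω = 471.2∠-3.4° Ω.
Step 5 — Source phasor: V = 8.68∠-179.7° V = -8.68 - j0.04545 V.
Step 6 — Ohm's law: I = V / Z_total = (-8.68 - j0.04545) / (470.4 - j28.17) = -0.01838 - j0.001197 A.
Step 7 — Convert to polar: |I| = 0.01842 A, ∠I = -176.3°.

I = 0.01842∠-176.3° A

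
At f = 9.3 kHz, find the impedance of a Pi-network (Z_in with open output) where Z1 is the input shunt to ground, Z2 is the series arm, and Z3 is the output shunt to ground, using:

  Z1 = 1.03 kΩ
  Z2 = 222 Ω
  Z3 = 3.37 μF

Step 1 — Angular frequency: ω = 2π·f = 2π·9300 = 5.843e+04 rad/s.
Step 2 — Component impedances:
  Z1: Z = R = 1030 Ω
  Z2: Z = R = 222 Ω
  Z3: Z = 1/(jωC) = -j/(ω·C) = 0 - j5.078 Ω
Step 3 — With open output, the series arm Z2 and the output shunt Z3 appear in series to ground: Z2 + Z3 = 222 - j5.078 Ω.
Step 4 — Parallel with input shunt Z1: Z_in = Z1 || (Z2 + Z3) = 182.6 - j3.437 Ω = 182.7∠-1.1° Ω.

Z = 182.6 - j3.437 Ω = 182.7∠-1.1° Ω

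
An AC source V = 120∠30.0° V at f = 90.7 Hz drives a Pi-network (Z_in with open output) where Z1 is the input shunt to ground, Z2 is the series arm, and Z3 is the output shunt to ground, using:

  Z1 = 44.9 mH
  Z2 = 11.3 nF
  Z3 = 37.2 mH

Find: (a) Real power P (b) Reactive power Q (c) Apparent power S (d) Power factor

Step 1 — Angular frequency: ω = 2π·f = 2π·90.7 = 569.9 rad/s.
Step 2 — Component impedances:
  Z1: Z = jωL = j·569.9·0.0449 = 0 + j25.59 Ω
  Z2: Z = 1/(jωC) = -j/(ω·C) = 0 - j1.553e+05 Ω
  Z3: Z = jωL = j·569.9·0.0372 = 0 + j21.2 Ω
Step 3 — With open output, the series arm Z2 and the output shunt Z3 appear in series to ground: Z2 + Z3 = 0 - j1.553e+05 Ω.
Step 4 — Parallel with input shunt Z1: Z_in = Z1 || (Z2 + Z3) = 0 + j25.59 Ω = 25.59∠90.0° Ω.
Step 5 — Source phasor: V = 120∠30.0° V = 103.9 + j60 V.
Step 6 — Current: I = V / Z = 2.344 - j4.061 A = 4.689∠-60.0° A.
Step 7 — Complex power: S = V·I* = 0 + j562.7 VA.
Step 8 — Real power: P = Re(S) = 0 W.
Step 9 — Reactive power: Q = Im(S) = 562.7 VAR.
Step 10 — Apparent power: |S| = 562.7 VA.
Step 11 — Power factor: PF = P/|S| = 0 (lagging).

(a) P = 0 W  (b) Q = 562.7 VAR  (c) S = 562.7 VA  (d) PF = 0 (lagging)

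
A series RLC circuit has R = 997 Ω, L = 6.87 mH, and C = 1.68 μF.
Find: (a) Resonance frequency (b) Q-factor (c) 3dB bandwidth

Step 1 — Resonance: ω₀ = 1/√(LC) = 1/√(0.00687·1.68e-06) = 9308 rad/s.
Step 2 — f₀ = ω₀/(2π) = 1481 Hz.
Step 3 — Series Q: Q = ω₀L/R = 9308·0.00687/997 = 0.06414.
Step 4 — Bandwidth: Δω = ω₀/Q = 1.451e+05 rad/s; BW = Δω/(2π) = 2.31e+04 Hz.

(a) f₀ = 1481 Hz  (b) Q = 0.06414  (c) BW = 2.31e+04 Hz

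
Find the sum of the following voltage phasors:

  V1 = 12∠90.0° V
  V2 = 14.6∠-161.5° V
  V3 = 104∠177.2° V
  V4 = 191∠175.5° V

Step 1 — Convert each phasor to rectangular form:
  V1 = 12·(cos(90.0°) + j·sin(90.0°)) = 0 + j12 V
  V2 = 14.6·(cos(-161.5°) + j·sin(-161.5°)) = -13.85 - j4.633 V
  V3 = 104·(cos(177.2°) + j·sin(177.2°)) = -103.9 + j5.08 V
  V4 = 191·(cos(175.5°) + j·sin(175.5°)) = -190.4 + j14.99 V
Step 2 — Sum components: V_total = -308.1 + j27.43 V.
Step 3 — Convert to polar: |V_total| = 309.4 V, ∠V_total = 174.9°.

V_total = 309.4∠174.9° V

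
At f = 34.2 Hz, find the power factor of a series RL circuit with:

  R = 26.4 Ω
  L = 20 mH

Step 1 — Angular frequency: ω = 2π·f = 2π·34.2 = 214.9 rad/s.
Step 2 — Component impedances:
  R: Z = R = 26.4 Ω
  L: Z = jωL = j·214.9·0.02 = 0 + j4.298 Ω
Step 3 — Series combination: Z_total = R + L = 26.4 + j4.298 Ω = 26.75∠9.2° Ω.
Step 4 — Power factor: PF = cos(φ) = Re(Z)/|Z| = 26.4/26.748 = 0.987.
Step 5 — Type: Im(Z) = 4.298 ⇒ lagging (phase φ = 9.2°).

PF = 0.987 (lagging, φ = 9.2°)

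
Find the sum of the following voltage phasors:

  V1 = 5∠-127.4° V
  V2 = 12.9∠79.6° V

Step 1 — Convert each phasor to rectangular form:
  V1 = 5·(cos(-127.4°) + j·sin(-127.4°)) = -3.037 - j3.972 V
  V2 = 12.9·(cos(79.6°) + j·sin(79.6°)) = 2.329 + j12.69 V
Step 2 — Sum components: V_total = -0.7082 + j8.716 V.
Step 3 — Convert to polar: |V_total| = 8.745 V, ∠V_total = 94.6°.

V_total = 8.745∠94.6° V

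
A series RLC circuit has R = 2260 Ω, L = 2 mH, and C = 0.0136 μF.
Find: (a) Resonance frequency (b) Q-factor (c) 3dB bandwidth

Step 1 — Resonance condition Im(Z)=0 gives ω₀ = 1/√(LC).
Step 2 — ω₀ = 1/√(0.002·1.36e-08) = 1.917e+05 rad/s.
Step 3 — f₀ = ω₀/(2π) = 3.052e+04 Hz.
Step 4 — Series Q: Q = ω₀L/R = 1.917e+05·0.002/2260 = 0.1697.
Step 5 — 3dB bandwidth: Δω = ω₀/Q = 1.13e+06 rad/s; BW = Δω/(2π) = 1.798e+05 Hz.

(a) f₀ = 3.052e+04 Hz  (b) Q = 0.1697  (c) BW = 1.798e+05 Hz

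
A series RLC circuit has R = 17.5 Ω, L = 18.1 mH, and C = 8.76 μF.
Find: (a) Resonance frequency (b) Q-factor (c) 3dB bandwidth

Step 1 — Resonance condition Im(Z)=0 gives ω₀ = 1/√(LC).
Step 2 — ω₀ = 1/√(0.0181·8.76e-06) = 2511 rad/s.
Step 3 — f₀ = ω₀/(2π) = 399.7 Hz.
Step 4 — Series Q: Q = ω₀L/R = 2511·0.0181/17.5 = 2.597.
Step 5 — 3dB bandwidth: Δω = ω₀/Q = 966.9 rad/s; BW = Δω/(2π) = 153.9 Hz.

(a) f₀ = 399.7 Hz  (b) Q = 2.597  (c) BW = 153.9 Hz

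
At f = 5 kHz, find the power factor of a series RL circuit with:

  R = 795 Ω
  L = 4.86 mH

Step 1 — Angular frequency: ω = 2π·f = 2π·5000 = 3.142e+04 rad/s.
Step 2 — Component impedances:
  R: Z = R = 795 Ω
  L: Z = jωL = j·3.142e+04·0.00486 = 0 + j152.7 Ω
Step 3 — Series combination: Z_total = R + L = 795 + j152.7 Ω = 809.5∠10.9° Ω.
Step 4 — Power factor: PF = cos(φ) = Re(Z)/|Z| = 795/809.5 = 0.9821.
Step 5 — Type: Im(Z) = 152.7 ⇒ lagging (phase φ = 10.9°).

PF = 0.9821 (lagging, φ = 10.9°)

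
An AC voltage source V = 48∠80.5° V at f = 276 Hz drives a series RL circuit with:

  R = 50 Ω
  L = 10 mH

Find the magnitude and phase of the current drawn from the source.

Step 1 — Angular frequency: ω = 2π·f = 2π·276 = 1734 rad/s.
Step 2 — Component impedances:
  R: Z = R = 50 Ω
  L: Z = jωL = j·1734·0.01 = 0 + j17.34 Ω
Step 3 — Series combination: Z_total = R + L = 50 + j17.34 Ω = 52.92∠19.1° Ω.
Step 4 — Source phasor: V = 48∠80.5° V = 7.922 + j47.34 V.
Step 5 — Ohm's law: I = V / Z_total = (7.922 + j47.34) / (50 + j17.34) = 0.4346 + j0.7961 A.
Step 6 — Convert to polar: |I| = 0.907 A, ∠I = 61.4°.

I = 0.907∠61.4° A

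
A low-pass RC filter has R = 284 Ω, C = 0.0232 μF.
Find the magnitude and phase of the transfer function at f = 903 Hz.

Step 1 — Angular frequency: ω = 2π·903 = 5674 rad/s.
Step 2 — Transfer function: H(jω) = 1/(1 + jωRC).
Step 3 — Denominator: 1 + jωRC = 1 + j·5674·284·2.32e-08 = 1 + j0.03738.
Step 4 — H = 0.9986 - j0.03733.
Step 5 — Magnitude: |H| = 0.9993 (-0.0 dB); phase: φ = -2.1°.

|H| = 0.9993 (-0.0 dB), φ = -2.1°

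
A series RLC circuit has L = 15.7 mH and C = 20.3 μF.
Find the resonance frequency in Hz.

Step 1 — Resonance condition Im(Z)=0 gives ω₀ = 1/√(LC).
Step 2 — ω₀ = 1/√(0.0157·2.03e-05) = 1771 rad/s.
Step 3 — f₀ = ω₀/(2π) = 281.9 Hz.

f₀ = 281.9 Hz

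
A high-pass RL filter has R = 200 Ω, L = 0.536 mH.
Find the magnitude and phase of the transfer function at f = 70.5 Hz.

Step 1 — Angular frequency: ω = 2π·70.5 = 443 rad/s.
Step 2 — Transfer function: H(jω) = jωL/(R + jωL).
Step 3 — Numerator jωL = j·0.2374; denominator R + jωL = 200 + j0.2374.
Step 4 — H = 1.409e-06 + j0.001187.
Step 5 — Magnitude: |H| = 0.001187 (-58.5 dB); phase: φ = 89.9°.

|H| = 0.001187 (-58.5 dB), φ = 89.9°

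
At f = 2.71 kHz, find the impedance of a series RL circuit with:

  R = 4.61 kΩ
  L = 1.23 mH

Step 1 — Angular frequency: ω = 2π·f = 2π·2710 = 1.703e+04 rad/s.
Step 2 — Component impedances:
  R: Z = R = 4610 Ω
  L: Z = jωL = j·1.703e+04·0.00123 = 0 + j20.94 Ω
Step 3 — Series combination: Z_total = R + L = 4610 + j20.94 Ω = 4610∠0.3° Ω.

Z = 4610 + j20.94 Ω = 4610∠0.3° Ω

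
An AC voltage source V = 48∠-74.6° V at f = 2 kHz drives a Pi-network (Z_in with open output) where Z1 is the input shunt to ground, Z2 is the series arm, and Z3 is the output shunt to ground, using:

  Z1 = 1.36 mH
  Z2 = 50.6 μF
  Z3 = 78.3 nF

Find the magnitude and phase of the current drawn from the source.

Step 1 — Angular frequency: ω = 2π·f = 2π·2000 = 1.257e+04 rad/s.
Step 2 — Component impedances:
  Z1: Z = jωL = j·1.257e+04·0.00136 = 0 + j17.09 Ω
  Z2: Z = 1/(jωC) = -j/(ω·C) = 0 - j1.573 Ω
  Z3: Z = 1/(jωC) = -j/(ω·C) = 0 - j1016 Ω
Step 3 — With open output, the series arm Z2 and the output shunt Z3 appear in series to ground: Z2 + Z3 = 0 - j1018 Ω.
Step 4 — Parallel with input shunt Z1: Z_in = Z1 || (Z2 + Z3) = 0 + j17.38 Ω = 17.38∠90.0° Ω.
Step 5 — Source phasor: V = 48∠-74.6° V = 12.75 - j46.28 V.
Step 6 — Ohm's law: I = V / Z_total = (12.75 - j46.28) / (0 + j17.38) = -2.662 - j0.7333 A.
Step 7 — Convert to polar: |I| = 2.761 A, ∠I = -164.6°.

I = 2.761∠-164.6° A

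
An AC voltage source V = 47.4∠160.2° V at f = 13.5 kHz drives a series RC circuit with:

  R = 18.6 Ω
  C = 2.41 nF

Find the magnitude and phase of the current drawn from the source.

Step 1 — Angular frequency: ω = 2π·f = 2π·1.35e+04 = 8.482e+04 rad/s.
Step 2 — Component impedances:
  R: Z = R = 18.6 Ω
  C: Z = 1/(jωC) = -j/(ω·C) = 0 - j4892 Ω
Step 3 — Series combination: Z_total = R + C = 18.6 - j4892 Ω = 4892∠-89.8° Ω.
Step 4 — Source phasor: V = 47.4∠160.2° V = -44.6 + j16.06 V.
Step 5 — Ohm's law: I = V / Z_total = (-44.6 + j16.06) / (18.6 - j4892) = -0.003317 - j0.009104 A.
Step 6 — Convert to polar: |I| = 0.00969 A, ∠I = -110.0°.

I = 0.00969∠-110.0° A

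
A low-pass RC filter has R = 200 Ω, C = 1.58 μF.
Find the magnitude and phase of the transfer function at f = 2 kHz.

Step 1 — Angular frequency: ω = 2π·2000 = 1.257e+04 rad/s.
Step 2 — Transfer function: H(jω) = 1/(1 + jωRC).
Step 3 — Denominator: 1 + jωRC = 1 + j·1.257e+04·200·1.58e-06 = 1 + j3.971.
Step 4 — H = 0.05964 - j0.2368.
Step 5 — Magnitude: |H| = 0.2442 (-12.2 dB); phase: φ = -75.9°.

|H| = 0.2442 (-12.2 dB), φ = -75.9°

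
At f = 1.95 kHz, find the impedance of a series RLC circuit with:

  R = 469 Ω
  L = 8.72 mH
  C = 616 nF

Step 1 — Angular frequency: ω = 2π·f = 2π·1950 = 1.225e+04 rad/s.
Step 2 — Component impedances:
  R: Z = R = 469 Ω
  L: Z = jωL = j·1.225e+04·0.00872 = 0 + j106.8 Ω
  C: Z = 1/(jωC) = -j/(ω·C) = 0 - j132.5 Ω
Step 3 — Series combination: Z_total = R + L + C = 469 - j25.66 Ω = 469.7∠-3.1° Ω.

Z = 469 - j25.66 Ω = 469.7∠-3.1° Ω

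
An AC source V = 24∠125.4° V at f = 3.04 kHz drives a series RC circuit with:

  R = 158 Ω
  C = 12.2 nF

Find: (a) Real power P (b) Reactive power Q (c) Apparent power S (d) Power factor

Step 1 — Angular frequency: ω = 2π·f = 2π·3040 = 1.91e+04 rad/s.
Step 2 — Component impedances:
  R: Z = R = 158 Ω
  C: Z = 1/(jωC) = -j/(ω·C) = 0 - j4291 Ω
Step 3 — Series combination: Z_total = R + C = 158 - j4291 Ω = 4294∠-87.9° Ω.
Step 4 — Source phasor: V = 24∠125.4° V = -13.9 + j19.56 V.
Step 5 — Current: I = V / Z = -0.004672 - j0.003068 A = 0.005589∠-146.7° A.
Step 6 — Complex power: S = V·I* = 0.004935 - j0.134 VA.
Step 7 — Real power: P = Re(S) = 0.004935 W.
Step 8 — Reactive power: Q = Im(S) = -0.134 VAR.
Step 9 — Apparent power: |S| = 0.1341 VA.
Step 10 — Power factor: PF = P/|S| = 0.03679 (leading).

(a) P = 0.004935 W  (b) Q = -0.134 VAR  (c) S = 0.1341 VA  (d) PF = 0.03679 (leading)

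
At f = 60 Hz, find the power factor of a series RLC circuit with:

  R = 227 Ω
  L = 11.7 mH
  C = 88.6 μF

Step 1 — Angular frequency: ω = 2π·f = 2π·60 = 377 rad/s.
Step 2 — Component impedances:
  R: Z = R = 227 Ω
  L: Z = jωL = j·377·0.0117 = 0 + j4.411 Ω
  C: Z = 1/(jωC) = -j/(ω·C) = 0 - j29.94 Ω
Step 3 — Series combination: Z_total = R + L + C = 227 - j25.53 Ω = 228.4∠-6.4° Ω.
Step 4 — Power factor: PF = cos(φ) = Re(Z)/|Z| = 227/228.43 = 0.9937.
Step 5 — Type: Im(Z) = -25.53 ⇒ leading (phase φ = -6.4°).

PF = 0.9937 (leading, φ = -6.4°)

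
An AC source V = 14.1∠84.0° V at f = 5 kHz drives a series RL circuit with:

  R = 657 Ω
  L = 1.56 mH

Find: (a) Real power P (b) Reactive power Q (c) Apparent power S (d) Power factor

Step 1 — Angular frequency: ω = 2π·f = 2π·5000 = 3.142e+04 rad/s.
Step 2 — Component impedances:
  R: Z = R = 657 Ω
  L: Z = jωL = j·3.142e+04·0.00156 = 0 + j49.01 Ω
Step 3 — Series combination: Z_total = R + L = 657 + j49.01 Ω = 658.8∠4.3° Ω.
Step 4 — Source phasor: V = 14.1∠84.0° V = 1.474 + j14.02 V.
Step 5 — Current: I = V / Z = 0.003814 + j0.02106 A = 0.0214∠79.7° A.
Step 6 — Complex power: S = V·I* = 0.3009 + j0.02245 VA.
Step 7 — Real power: P = Re(S) = 0.3009 W.
Step 8 — Reactive power: Q = Im(S) = 0.02245 VAR.
Step 9 — Apparent power: |S| = 0.3018 VA.
Step 10 — Power factor: PF = P/|S| = 0.9972 (lagging).

(a) P = 0.3009 W  (b) Q = 0.02245 VAR  (c) S = 0.3018 VA  (d) PF = 0.9972 (lagging)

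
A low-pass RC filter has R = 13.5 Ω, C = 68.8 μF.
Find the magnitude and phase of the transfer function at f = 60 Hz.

Step 1 — Angular frequency: ω = 2π·60 = 377 rad/s.
Step 2 — Transfer function: H(jω) = 1/(1 + jωRC).
Step 3 — Denominator: 1 + jωRC = 1 + j·377·13.5·6.88e-05 = 1 + j0.3501.
Step 4 — H = 0.8908 - j0.3119.
Step 5 — Magnitude: |H| = 0.9438 (-0.5 dB); phase: φ = -19.3°.

|H| = 0.9438 (-0.5 dB), φ = -19.3°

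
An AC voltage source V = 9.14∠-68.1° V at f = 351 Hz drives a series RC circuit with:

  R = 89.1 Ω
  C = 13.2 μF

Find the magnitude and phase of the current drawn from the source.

Step 1 — Angular frequency: ω = 2π·f = 2π·351 = 2205 rad/s.
Step 2 — Component impedances:
  R: Z = R = 89.1 Ω
  C: Z = 1/(jωC) = -j/(ω·C) = 0 - j34.35 Ω
Step 3 — Series combination: Z_total = R + C = 89.1 - j34.35 Ω = 95.49∠-21.1° Ω.
Step 4 — Source phasor: V = 9.14∠-68.1° V = 3.409 - j8.48 V.
Step 5 — Ohm's law: I = V / Z_total = (3.409 - j8.48) / (89.1 - j34.35) = 0.06526 - j0.07002 A.
Step 6 — Convert to polar: |I| = 0.09571 A, ∠I = -47.0°.

I = 0.09571∠-47.0° A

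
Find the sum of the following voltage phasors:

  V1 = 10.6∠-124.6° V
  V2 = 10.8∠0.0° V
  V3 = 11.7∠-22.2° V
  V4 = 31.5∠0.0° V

Step 1 — Convert each phasor to rectangular form:
  V1 = 10.6·(cos(-124.6°) + j·sin(-124.6°)) = -6.019 - j8.725 V
  V2 = 10.8·(cos(0.0°) + j·sin(0.0°)) = 10.8 V
  V3 = 11.7·(cos(-22.2°) + j·sin(-22.2°)) = 10.83 - j4.421 V
  V4 = 31.5·(cos(0.0°) + j·sin(0.0°)) = 31.5 V
Step 2 — Sum components: V_total = 47.11 - j13.15 V.
Step 3 — Convert to polar: |V_total| = 48.91 V, ∠V_total = -15.6°.

V_total = 48.91∠-15.6° V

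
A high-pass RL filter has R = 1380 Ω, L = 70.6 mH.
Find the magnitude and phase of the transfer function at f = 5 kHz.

Step 1 — Angular frequency: ω = 2π·5000 = 3.142e+04 rad/s.
Step 2 — Transfer function: H(jω) = jωL/(R + jωL).
Step 3 — Numerator jωL = j·2218; denominator R + jωL = 1380 + j2218.
Step 4 — H = 0.7209 + j0.4485.
Step 5 — Magnitude: |H| = 0.8491 (-1.4 dB); phase: φ = 31.9°.

|H| = 0.8491 (-1.4 dB), φ = 31.9°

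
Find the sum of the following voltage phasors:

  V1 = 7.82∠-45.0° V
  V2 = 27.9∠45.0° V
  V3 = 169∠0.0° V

Step 1 — Convert each phasor to rectangular form:
  V1 = 7.82·(cos(-45.0°) + j·sin(-45.0°)) = 5.53 - j5.53 V
  V2 = 27.9·(cos(45.0°) + j·sin(45.0°)) = 19.73 + j19.73 V
  V3 = 169·(cos(0.0°) + j·sin(0.0°)) = 169 V
Step 2 — Sum components: V_total = 194.3 + j14.2 V.
Step 3 — Convert to polar: |V_total| = 194.8 V, ∠V_total = 4.2°.

V_total = 194.8∠4.2° V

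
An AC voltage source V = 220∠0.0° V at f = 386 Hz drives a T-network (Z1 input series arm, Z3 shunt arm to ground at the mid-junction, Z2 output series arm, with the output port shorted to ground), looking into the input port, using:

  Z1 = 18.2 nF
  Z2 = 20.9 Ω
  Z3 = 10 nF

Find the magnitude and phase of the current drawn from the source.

Step 1 — Angular frequency: ω = 2π·f = 2π·386 = 2425 rad/s.
Step 2 — Component impedances:
  Z1: Z = 1/(jωC) = -j/(ω·C) = 0 - j2.265e+04 Ω
  Z2: Z = R = 20.9 Ω
  Z3: Z = 1/(jωC) = -j/(ω·C) = 0 - j4.123e+04 Ω
Step 3 — With the output port shorted to ground, the output series arm Z2 runs from the junction to ground; the shunt arm Z3 also runs from the junction to ground. They appear in parallel: Z3 || Z2 = 20.9 - j0.01059 Ω.
Step 4 — Series with input arm Z1: Z_in = Z1 + (Z3 || Z2) = 20.9 - j2.265e+04 Ω = 2.265e+04∠-89.9° Ω.
Step 5 — Source phasor: V = 220∠0.0° V = 220 V.
Step 6 — Ohm's law: I = V / Z_total = (220) / (20.9 - j2.265e+04) = 8.959e-06 + j0.009711 A.
Step 7 — Convert to polar: |I| = 0.009711 A, ∠I = 89.9°.

I = 0.009711∠89.9° A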